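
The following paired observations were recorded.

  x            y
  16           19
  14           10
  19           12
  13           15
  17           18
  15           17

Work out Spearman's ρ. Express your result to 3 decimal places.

0.257

Rank x: 4, 2, 6, 1, 5, 3
Rank y: 6, 1, 2, 3, 5, 4
d = rank(x) − rank(y): -2, 1, 4, -2, 0, -1; Σd² = 26
ρ = 1 − 6Σd² / [n(n²−1)] = 1 − 6×26 / (6×35) = 1 − 156/210 ≈ 0.257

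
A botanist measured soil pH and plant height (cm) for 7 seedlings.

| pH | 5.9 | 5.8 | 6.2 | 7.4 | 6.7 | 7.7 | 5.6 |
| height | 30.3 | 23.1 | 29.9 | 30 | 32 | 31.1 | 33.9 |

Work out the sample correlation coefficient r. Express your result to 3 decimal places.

0.175

n = 7, Σx = 45.3, Σy = 210.3, Σx² = 297.19, Σy² = 6386.13, Σxy = 1363.84
nΣxy − ΣxΣy = 9546.88 − 9526.59 = 20.29
nΣx² − (Σx)² = 2080.33 − 2052.09 = 28.24; nΣy² − (Σy)² = 44702.91 − 44226.09 = 476.82
r = 20.29 / √(28.24 × 476.82) = 20.29 / 116.0405 ≈ 0.175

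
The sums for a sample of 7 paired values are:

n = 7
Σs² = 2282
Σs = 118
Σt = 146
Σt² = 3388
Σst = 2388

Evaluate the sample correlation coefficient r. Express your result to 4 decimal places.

r = (nΣst − ΣsΣt) / √[(nΣs² − (Σs)²)(nΣt² − (Σt)²)]
Numerator: 7×2388 − 118×146 = -512
Denominator: √[(15974 − 13924)(23716 − 21316)] = √[2050 × 2400] = 2218.1073
r = -512 / 2218.1073 ≈ -0.2308

-0.2308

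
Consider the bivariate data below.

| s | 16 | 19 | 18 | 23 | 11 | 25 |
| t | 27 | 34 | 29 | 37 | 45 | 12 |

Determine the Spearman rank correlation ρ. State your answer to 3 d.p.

-0.429

Rank s: 2, 4, 3, 5, 1, 6
Rank t: 2, 4, 3, 5, 6, 1
d = rank(s) − rank(t): 0, 0, 0, 0, -5, 5; Σd² = 50
ρ = 1 − 6Σd² / [n(n²−1)] = 1 − 6×50 / (6×35) = 1 − 300/210 ≈ -0.429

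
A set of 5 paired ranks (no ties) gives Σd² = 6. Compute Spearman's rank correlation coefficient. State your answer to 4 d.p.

ρ = 1 − 6Σd² / [n(n²−1)] = 1 − 6×6 / (5×24)
  = 1 − 36/120 = 1 − 0.30000 ≈ 0.7000

0.7000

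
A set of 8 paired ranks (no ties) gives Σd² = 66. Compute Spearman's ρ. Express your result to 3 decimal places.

ρ = 1 − 6Σd² / [n(n²−1)] = 1 − 6×66 / (8×63)
  = 1 − 396/504 = 1 − 0.7857 ≈ 0.214

0.214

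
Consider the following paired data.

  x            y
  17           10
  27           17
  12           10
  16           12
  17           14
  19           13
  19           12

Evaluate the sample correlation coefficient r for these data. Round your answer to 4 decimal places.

n = 7, Σx = 127, Σy = 88, Σx² = 2429, Σy² = 1142, Σxy = 1654
nΣxy − ΣxΣy = 11578 − 11176 = 402
nΣx² − (Σx)² = 17003 − 16129 = 874; nΣy² − (Σy)² = 7994 − 7744 = 250
r = 402 / √(874 × 250) = 402 / 467.4398 ≈ 0.8600

0.8600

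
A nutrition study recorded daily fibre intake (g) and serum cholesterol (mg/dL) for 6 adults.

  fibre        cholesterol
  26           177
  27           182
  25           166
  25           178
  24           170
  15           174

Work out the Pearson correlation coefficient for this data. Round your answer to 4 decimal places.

0.2137

n = 6, Σx = 142, Σy = 1047, Σx² = 3456, Σy² = 182869, Σxy = 24806
nΣxy − ΣxΣy = 148836 − 148674 = 162
nΣx² − (Σx)² = 20736 − 20164 = 572; nΣy² − (Σy)² = 1097214 − 1096209 = 1005
r = 162 / √(572 × 1005) = 162 / 758.1952 ≈ 0.2137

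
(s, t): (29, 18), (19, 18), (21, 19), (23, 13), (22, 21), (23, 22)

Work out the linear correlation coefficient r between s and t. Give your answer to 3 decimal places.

-0.085

n = 6, Σs = 137, Σt = 111, Σs² = 3185, Σt² = 2103, Σst = 2530
nΣst − ΣsΣt = 15180 − 15207 = -27
nΣs² − (Σs)² = 19110 − 18769 = 341; nΣt² − (Σt)² = 12618 − 12321 = 297
r = -27 / √(341 × 297) = -27 / 318.2405 ≈ -0.085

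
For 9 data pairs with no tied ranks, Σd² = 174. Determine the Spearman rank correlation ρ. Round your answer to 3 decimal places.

-0.450

ρ = 1 − 6Σd² / [n(n²−1)] = 1 − 6×174 / (9×80)
  = 1 − 1044/720 = 1 − 1.4500 ≈ -0.450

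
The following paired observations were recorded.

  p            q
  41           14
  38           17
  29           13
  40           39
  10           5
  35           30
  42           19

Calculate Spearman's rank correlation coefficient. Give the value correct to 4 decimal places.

Rank p: 6, 4, 2, 5, 1, 3, 7
Rank q: 3, 4, 2, 7, 1, 6, 5
d = rank(p) − rank(q): 3, 0, 0, -2, 0, -3, 2; Σd² = 26
ρ = 1 − 6Σd² / [n(n²−1)] = 1 − 6×26 / (7×48) = 1 − 156/336 ≈ 0.5357

0.5357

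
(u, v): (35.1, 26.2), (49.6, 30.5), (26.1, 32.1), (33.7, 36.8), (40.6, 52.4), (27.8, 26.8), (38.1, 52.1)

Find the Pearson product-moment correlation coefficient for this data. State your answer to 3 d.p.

n = 7, Σu = 251, Σv = 256.9, Σu² = 9381.88, Σv² = 10179.75, Σuv = 9367.88
nΣuv − ΣuΣv = 65575.16 − 64481.9 = 1093.26
nΣu² − (Σu)² = 65673.16 − 63001 = 2672.16; nΣv² − (Σv)² = 71258.25 − 65997.61 = 5260.64
r = 1093.26 / √(2672.16 × 5260.64) = 1093.26 / 3749.3028 ≈ 0.292

0.292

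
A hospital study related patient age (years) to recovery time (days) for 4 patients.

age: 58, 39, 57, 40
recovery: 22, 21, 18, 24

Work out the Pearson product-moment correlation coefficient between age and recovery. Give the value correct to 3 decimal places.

-0.532

n = 4, Σx = 194, Σy = 85, Σx² = 9734, Σy² = 1825, Σxy = 4081
nΣxy − ΣxΣy = 16324 − 16490 = -166
nΣx² − (Σx)² = 38936 − 37636 = 1300; nΣy² − (Σy)² = 7300 − 7225 = 75
r = -166 / √(1300 × 75) = -166 / 312.2499 ≈ -0.532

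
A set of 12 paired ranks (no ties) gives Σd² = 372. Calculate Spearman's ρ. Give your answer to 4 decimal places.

-0.3007

ρ = 1 − 6Σd² / [n(n²−1)] = 1 − 6×372 / (12×143)
  = 1 − 2232/1716 = 1 − 1.30070 ≈ -0.3007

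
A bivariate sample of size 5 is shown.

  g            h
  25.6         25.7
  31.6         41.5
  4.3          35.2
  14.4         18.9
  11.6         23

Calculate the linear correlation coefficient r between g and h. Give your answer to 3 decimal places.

0.330

n = 5, Σg = 87.5, Σh = 144.3, Σg² = 2014.33, Σh² = 4507.99, Σgh = 2659.64
nΣgh − ΣgΣh = 13298.2 − 12626.25 = 671.95
nΣg² − (Σg)² = 10071.65 − 7656.25 = 2415.4; nΣh² − (Σh)² = 22539.95 − 20822.49 = 1717.46
r = 671.95 / √(2415.4 × 1717.46) = 671.95 / 2036.7506 ≈ 0.330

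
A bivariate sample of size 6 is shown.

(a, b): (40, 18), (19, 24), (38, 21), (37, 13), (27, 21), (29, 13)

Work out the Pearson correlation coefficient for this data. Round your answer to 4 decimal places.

n = 6, Σa = 190, Σb = 110, Σa² = 6344, Σb² = 2120, Σab = 3399
nΣab − ΣaΣb = 20394 − 20900 = -506
nΣa² − (Σa)² = 38064 − 36100 = 1964; nΣb² − (Σb)² = 12720 − 12100 = 620
r = -506 / √(1964 × 620) = -506 / 1103.4854 ≈ -0.4585

-0.4585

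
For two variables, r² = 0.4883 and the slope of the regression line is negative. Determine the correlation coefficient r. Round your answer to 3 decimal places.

|r| = √0.4883 = 0.699
The association is negative, so r = −0.699.

-0.699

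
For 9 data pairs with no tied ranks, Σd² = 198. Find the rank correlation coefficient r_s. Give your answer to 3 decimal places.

-0.650

ρ = 1 − 6Σd² / [n(n²−1)] = 1 − 6×198 / (9×80)
  = 1 − 1188/720 = 1 − 1.6500 ≈ -0.650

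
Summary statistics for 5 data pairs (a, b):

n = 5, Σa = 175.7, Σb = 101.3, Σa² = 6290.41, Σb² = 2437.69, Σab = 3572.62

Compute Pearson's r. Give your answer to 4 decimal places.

0.0611

r = (nΣab − ΣaΣb) / √[(nΣa² − (Σa)²)(nΣb² − (Σb)²)]
Numerator: 5×3572.62 − 175.7×101.3 = 64.69
Denominator: √[(31452.05 − 30870.49)(12188.45 − 10261.69)] = √[581.56 × 1926.76] = 1058.5493
r = 64.69 / 1058.5493 ≈ 0.0611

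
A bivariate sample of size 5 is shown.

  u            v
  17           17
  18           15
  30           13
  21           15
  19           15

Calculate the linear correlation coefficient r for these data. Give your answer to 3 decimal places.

n = 5, Σu = 105, Σv = 75, Σu² = 2315, Σv² = 1133, Σuv = 1549
nΣuv − ΣuΣv = 7745 − 7875 = -130
nΣu² − (Σu)² = 11575 − 11025 = 550; nΣv² − (Σv)² = 5665 − 5625 = 40
r = -130 / √(550 × 40) = -130 / 148.3240 ≈ -0.876

-0.876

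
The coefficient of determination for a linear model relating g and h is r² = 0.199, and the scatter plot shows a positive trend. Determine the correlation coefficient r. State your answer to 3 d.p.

|r| = √0.199 = 0.446
The association is positive, so r = 0.446.

0.446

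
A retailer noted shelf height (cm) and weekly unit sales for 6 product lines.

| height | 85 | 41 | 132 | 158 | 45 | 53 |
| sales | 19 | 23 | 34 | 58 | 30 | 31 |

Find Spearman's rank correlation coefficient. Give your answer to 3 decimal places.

Rank height: 4, 1, 5, 6, 2, 3
Rank sales: 1, 2, 5, 6, 3, 4
d = rank(height) − rank(sales): 3, -1, 0, 0, -1, -1; Σd² = 12
ρ = 1 − 6Σd² / [n(n²−1)] = 1 − 6×12 / (6×35) = 1 − 72/210 ≈ 0.657

0.657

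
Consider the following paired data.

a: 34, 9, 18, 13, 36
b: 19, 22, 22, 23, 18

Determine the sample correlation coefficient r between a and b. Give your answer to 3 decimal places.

n = 5, Σa = 110, Σb = 104, Σa² = 3026, Σb² = 2182, Σab = 2187
nΣab − ΣaΣb = 10935 − 11440 = -505
nΣa² − (Σa)² = 15130 − 12100 = 3030; nΣb² − (Σb)² = 10910 − 10816 = 94
r = -505 / √(3030 × 94) = -505 / 533.6853 ≈ -0.946

-0.946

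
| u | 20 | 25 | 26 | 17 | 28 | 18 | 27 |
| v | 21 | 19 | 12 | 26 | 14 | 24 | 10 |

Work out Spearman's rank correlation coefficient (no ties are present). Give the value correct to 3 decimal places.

Rank u: 3, 4, 5, 1, 7, 2, 6
Rank v: 5, 4, 2, 7, 3, 6, 1
d = rank(u) − rank(v): -2, 0, 3, -6, 4, -4, 5; Σd² = 106
ρ = 1 − 6Σd² / [n(n²−1)] = 1 − 6×106 / (7×48) = 1 − 636/336 ≈ -0.893

-0.893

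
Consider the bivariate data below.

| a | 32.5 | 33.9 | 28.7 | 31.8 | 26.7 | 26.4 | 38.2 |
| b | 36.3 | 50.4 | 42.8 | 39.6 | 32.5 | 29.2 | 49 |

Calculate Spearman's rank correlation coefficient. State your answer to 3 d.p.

Rank a: 5, 6, 3, 4, 2, 1, 7
Rank b: 3, 7, 5, 4, 2, 1, 6
d = rank(a) − rank(b): 2, -1, -2, 0, 0, 0, 1; Σd² = 10
ρ = 1 − 6Σd² / [n(n²−1)] = 1 − 6×10 / (7×48) = 1 − 60/336 ≈ 0.821

0.821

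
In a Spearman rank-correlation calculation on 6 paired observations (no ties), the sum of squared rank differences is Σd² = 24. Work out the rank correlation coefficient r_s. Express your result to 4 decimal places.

ρ = 1 − 6Σd² / [n(n²−1)] = 1 − 6×24 / (6×35)
  = 1 − 144/210 = 1 − 0.68571 ≈ 0.3143

0.3143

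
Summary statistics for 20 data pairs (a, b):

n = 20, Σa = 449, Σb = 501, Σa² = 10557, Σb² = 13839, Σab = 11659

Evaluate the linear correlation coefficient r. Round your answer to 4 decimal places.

r = (nΣab − ΣaΣb) / √[(nΣa² − (Σa)²)(nΣb² − (Σb)²)]
Numerator: 20×11659 − 449×501 = 8231
Denominator: √[(211140 − 201601)(276780 − 251001)] = √[9539 × 25779] = 15681.3865
r = 8231 / 15681.3865 ≈ 0.5249

0.5249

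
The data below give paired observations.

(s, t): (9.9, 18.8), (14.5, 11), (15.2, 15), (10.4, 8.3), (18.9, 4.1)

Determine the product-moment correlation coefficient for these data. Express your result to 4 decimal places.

-0.5976

n = 5, Σs = 68.9, Σt = 57.2, Σs² = 1004.67, Σt² = 785.14, Σst = 737.43
nΣst − ΣsΣt = 3687.15 − 3941.08 = -253.93
nΣs² − (Σs)² = 5023.35 − 4747.21 = 276.14; nΣt² − (Σt)² = 3925.7 − 3271.84 = 653.86
r = -253.93 / √(276.14 × 653.86) = -253.93 / 424.9199 ≈ -0.5976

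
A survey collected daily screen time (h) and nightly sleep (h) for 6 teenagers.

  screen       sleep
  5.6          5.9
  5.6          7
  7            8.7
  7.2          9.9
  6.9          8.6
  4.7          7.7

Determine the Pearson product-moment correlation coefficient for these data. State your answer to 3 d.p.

0.728

n = 6, Σx = 37, Σy = 47.8, Σx² = 233.26, Σy² = 390.76, Σxy = 299.95
nΣxy − ΣxΣy = 1799.7 − 1768.6 = 31.1
nΣx² − (Σx)² = 1399.56 − 1369 = 30.56; nΣy² − (Σy)² = 2344.56 − 2284.84 = 59.72
r = 31.1 / √(30.56 × 59.72) = 31.1 / 42.7205 ≈ 0.728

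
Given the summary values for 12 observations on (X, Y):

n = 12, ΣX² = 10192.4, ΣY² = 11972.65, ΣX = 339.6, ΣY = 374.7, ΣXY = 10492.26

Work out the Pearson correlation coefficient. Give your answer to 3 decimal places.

r = (nΣXY − ΣXΣY) / √[(nΣX² − (ΣX)²)(nΣY² − (ΣY)²)]
Numerator: 12×10492.26 − 339.6×374.7 = -1341
Denominator: √[(122308.8 − 115328.16)(143671.8 − 140400.09)] = √[6980.64 × 3271.71] = 4778.9779
r = -1341 / 4778.9779 ≈ -0.281

-0.281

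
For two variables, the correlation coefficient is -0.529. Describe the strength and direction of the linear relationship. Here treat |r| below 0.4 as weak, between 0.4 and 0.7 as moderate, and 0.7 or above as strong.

r = -0.529 < 0 so the relationship is negative.
|r| = 0.529, which falls in the moderate range.

moderate negative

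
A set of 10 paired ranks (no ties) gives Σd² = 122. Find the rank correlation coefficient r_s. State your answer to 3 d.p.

ρ = 1 − 6Σd² / [n(n²−1)] = 1 − 6×122 / (10×99)
  = 1 − 732/990 = 1 − 0.7394 ≈ 0.261

0.261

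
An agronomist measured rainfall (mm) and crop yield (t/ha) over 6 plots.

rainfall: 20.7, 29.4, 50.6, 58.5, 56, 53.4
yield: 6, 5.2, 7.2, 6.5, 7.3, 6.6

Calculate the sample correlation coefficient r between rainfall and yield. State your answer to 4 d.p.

0.7446

n = 6, Σx = 268.6, Σy = 38.8, Σx² = 13263.02, Σy² = 253.98, Σxy = 1782.89
nΣxy − ΣxΣy = 10697.34 − 10421.68 = 275.66
nΣx² − (Σx)² = 79578.12 − 72145.96 = 7432.16; nΣy² − (Σy)² = 1523.88 − 1505.44 = 18.44
r = 275.66 / √(7432.16 × 18.44) = 275.66 / 370.2013 ≈ 0.7446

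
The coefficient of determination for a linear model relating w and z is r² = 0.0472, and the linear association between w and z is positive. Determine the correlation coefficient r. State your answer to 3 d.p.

|r| = √0.0472 = 0.217
The association is positive, so r = 0.217.

0.217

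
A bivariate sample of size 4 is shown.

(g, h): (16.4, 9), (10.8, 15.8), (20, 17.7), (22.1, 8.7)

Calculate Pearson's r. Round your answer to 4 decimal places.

n = 4, Σg = 69.3, Σh = 51.2, Σg² = 1274.01, Σh² = 719.62, Σgh = 864.51
nΣgh − ΣgΣh = 3458.04 − 3548.16 = -90.12
nΣg² − (Σg)² = 5096.04 − 4802.49 = 293.55; nΣh² − (Σh)² = 2878.48 − 2621.44 = 257.04
r = -90.12 / √(293.55 × 257.04) = -90.12 / 274.6891 ≈ -0.3281

-0.3281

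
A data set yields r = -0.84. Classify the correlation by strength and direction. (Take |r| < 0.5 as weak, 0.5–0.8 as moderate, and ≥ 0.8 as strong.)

strong negative

r = -0.84 < 0 so the relationship is negative.
|r| = 0.84, which falls in the strong range.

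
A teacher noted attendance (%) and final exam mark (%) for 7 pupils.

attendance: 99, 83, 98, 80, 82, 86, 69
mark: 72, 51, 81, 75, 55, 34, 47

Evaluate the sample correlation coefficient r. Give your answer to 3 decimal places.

0.541

n = 7, Σx = 597, Σy = 415, Σx² = 51575, Σy² = 26361, Σxy = 35976
nΣxy − ΣxΣy = 251832 − 247755 = 4077
nΣx² − (Σx)² = 361025 − 356409 = 4616; nΣy² − (Σy)² = 184527 − 172225 = 12302
r = 4077 / √(4616 × 12302) = 4077 / 7535.6507 ≈ 0.541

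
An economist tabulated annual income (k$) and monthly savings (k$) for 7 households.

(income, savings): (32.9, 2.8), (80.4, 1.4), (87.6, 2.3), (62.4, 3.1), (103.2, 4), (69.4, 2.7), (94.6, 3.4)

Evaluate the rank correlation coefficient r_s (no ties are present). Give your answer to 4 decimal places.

0.3571

Rank income: 1, 4, 5, 2, 7, 3, 6
Rank savings: 4, 1, 2, 5, 7, 3, 6
d = rank(income) − rank(savings): -3, 3, 3, -3, 0, 0, 0; Σd² = 36
ρ = 1 − 6Σd² / [n(n²−1)] = 1 − 6×36 / (7×48) = 1 − 216/336 ≈ 0.3571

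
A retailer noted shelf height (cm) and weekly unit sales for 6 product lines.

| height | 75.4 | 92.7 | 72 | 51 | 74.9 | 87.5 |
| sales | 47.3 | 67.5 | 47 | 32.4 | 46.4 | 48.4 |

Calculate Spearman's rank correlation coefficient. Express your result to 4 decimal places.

Rank height: 4, 6, 2, 1, 3, 5
Rank sales: 4, 6, 3, 1, 2, 5
d = rank(height) − rank(sales): 0, 0, -1, 0, 1, 0; Σd² = 2
ρ = 1 − 6Σd² / [n(n²−1)] = 1 − 6×2 / (6×35) = 1 − 12/210 ≈ 0.9429

0.9429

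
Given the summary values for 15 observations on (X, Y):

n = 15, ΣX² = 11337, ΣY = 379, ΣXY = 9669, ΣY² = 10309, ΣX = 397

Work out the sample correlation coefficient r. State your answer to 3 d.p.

-0.464

r = (nΣXY − ΣXΣY) / √[(nΣX² − (ΣX)²)(nΣY² − (ΣY)²)]
Numerator: 15×9669 − 397×379 = -5428
Denominator: √[(170055 − 157609)(154635 − 143641)] = √[12446 × 10994] = 11697.4922
r = -5428 / 11697.4922 ≈ -0.464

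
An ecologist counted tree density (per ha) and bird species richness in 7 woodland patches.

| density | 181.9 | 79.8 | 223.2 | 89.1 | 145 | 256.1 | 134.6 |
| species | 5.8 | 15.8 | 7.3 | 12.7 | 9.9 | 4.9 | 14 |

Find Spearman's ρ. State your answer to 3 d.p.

Rank density: 5, 1, 6, 2, 4, 7, 3
Rank species: 2, 7, 3, 5, 4, 1, 6
d = rank(density) − rank(species): 3, -6, 3, -3, 0, 6, -3; Σd² = 108
ρ = 1 − 6Σd² / [n(n²−1)] = 1 − 6×108 / (7×48) = 1 − 648/336 ≈ -0.929

-0.929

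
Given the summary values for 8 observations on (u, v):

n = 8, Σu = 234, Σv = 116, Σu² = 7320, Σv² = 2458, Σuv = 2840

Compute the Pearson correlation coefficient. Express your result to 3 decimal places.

-0.910

r = (nΣuv − ΣuΣv) / √[(nΣu² − (Σu)²)(nΣv² − (Σv)²)]
Numerator: 8×2840 − 234×116 = -4424
Denominator: √[(58560 − 54756)(19664 − 13456)] = √[3804 × 6208] = 4859.5506
r = -4424 / 4859.5506 ≈ -0.910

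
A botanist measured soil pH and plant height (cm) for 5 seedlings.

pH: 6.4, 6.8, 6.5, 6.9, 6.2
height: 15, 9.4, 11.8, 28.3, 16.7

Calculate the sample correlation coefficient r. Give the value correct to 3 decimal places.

n = 5, Σx = 32.8, Σy = 81.2, Σx² = 215.5, Σy² = 1532.38, Σxy = 535.43
nΣxy − ΣxΣy = 2677.15 − 2663.36 = 13.79
nΣx² − (Σx)² = 1077.5 − 1075.84 = 1.66; nΣy² − (Σy)² = 7661.9 − 6593.44 = 1068.46
r = 13.79 / √(1.66 × 1068.46) = 13.79 / 42.1146 ≈ 0.327

0.327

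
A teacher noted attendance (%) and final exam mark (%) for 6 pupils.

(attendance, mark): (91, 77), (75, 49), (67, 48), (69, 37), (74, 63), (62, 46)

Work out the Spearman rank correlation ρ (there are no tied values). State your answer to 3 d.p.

0.771

Rank attendance: 6, 5, 2, 3, 4, 1
Rank mark: 6, 4, 3, 1, 5, 2
d = rank(attendance) − rank(mark): 0, 1, -1, 2, -1, -1; Σd² = 8
ρ = 1 − 6Σd² / [n(n²−1)] = 1 − 6×8 / (6×35) = 1 − 48/210 ≈ 0.771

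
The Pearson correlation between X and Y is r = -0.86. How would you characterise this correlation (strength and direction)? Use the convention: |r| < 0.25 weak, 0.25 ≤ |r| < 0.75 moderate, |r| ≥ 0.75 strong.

strong negative

r = -0.86 < 0 so the relationship is negative.
|r| = 0.86, which falls in the strong range.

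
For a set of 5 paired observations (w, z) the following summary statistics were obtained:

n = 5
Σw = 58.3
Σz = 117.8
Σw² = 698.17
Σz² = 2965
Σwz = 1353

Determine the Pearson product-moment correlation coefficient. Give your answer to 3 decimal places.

-0.348

r = (nΣwz − ΣwΣz) / √[(nΣw² − (Σw)²)(nΣz² − (Σz)²)]
Numerator: 5×1353 − 58.3×117.8 = -102.74
Denominator: √[(3490.85 − 3398.89)(14825 − 13876.84)] = √[91.96 × 948.16] = 295.2843
r = -102.74 / 295.2843 ≈ -0.348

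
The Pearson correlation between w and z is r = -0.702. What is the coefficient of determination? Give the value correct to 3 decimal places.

r² = (-0.702)² = 0.493

0.493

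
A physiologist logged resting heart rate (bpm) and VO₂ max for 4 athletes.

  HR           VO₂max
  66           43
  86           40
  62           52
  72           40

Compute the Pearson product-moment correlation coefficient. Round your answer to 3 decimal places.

n = 4, Σx = 286, Σy = 175, Σx² = 20780, Σy² = 7753, Σxy = 12382
nΣxy − ΣxΣy = 49528 − 50050 = -522
nΣx² − (Σx)² = 83120 − 81796 = 1324; nΣy² − (Σy)² = 31012 − 30625 = 387
r = -522 / √(1324 × 387) = -522 / 715.8128 ≈ -0.729

-0.729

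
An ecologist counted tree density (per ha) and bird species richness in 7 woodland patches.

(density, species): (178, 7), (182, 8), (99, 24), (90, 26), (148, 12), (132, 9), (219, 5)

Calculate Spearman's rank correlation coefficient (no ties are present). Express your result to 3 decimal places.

Rank density: 5, 6, 2, 1, 4, 3, 7
Rank species: 2, 3, 6, 7, 5, 4, 1
d = rank(density) − rank(species): 3, 3, -4, -6, -1, -1, 6; Σd² = 108
ρ = 1 − 6Σd² / [n(n²−1)] = 1 − 6×108 / (7×48) = 1 − 648/336 ≈ -0.929

-0.929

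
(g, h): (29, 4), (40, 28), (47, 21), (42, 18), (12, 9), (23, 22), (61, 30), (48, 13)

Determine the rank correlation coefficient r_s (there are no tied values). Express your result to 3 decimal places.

Rank g: 3, 4, 6, 5, 1, 2, 8, 7
Rank h: 1, 7, 5, 4, 2, 6, 8, 3
d = rank(g) − rank(h): 2, -3, 1, 1, -1, -4, 0, 4; Σd² = 48
ρ = 1 − 6Σd² / [n(n²−1)] = 1 − 6×48 / (8×63) = 1 − 288/504 ≈ 0.429

0.429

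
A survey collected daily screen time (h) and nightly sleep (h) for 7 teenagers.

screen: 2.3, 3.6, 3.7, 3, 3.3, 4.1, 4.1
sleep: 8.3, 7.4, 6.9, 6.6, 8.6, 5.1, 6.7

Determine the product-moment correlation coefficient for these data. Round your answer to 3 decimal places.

n = 7, Σx = 24.1, Σy = 49.6, Σx² = 85.45, Σy² = 359.68, Σxy = 167.82
nΣxy − ΣxΣy = 1174.74 − 1195.36 = -20.62
nΣx² − (Σx)² = 598.15 − 580.81 = 17.34; nΣy² − (Σy)² = 2517.76 − 2460.16 = 57.6
r = -20.62 / √(17.34 × 57.6) = -20.62 / 31.6035 ≈ -0.652

-0.652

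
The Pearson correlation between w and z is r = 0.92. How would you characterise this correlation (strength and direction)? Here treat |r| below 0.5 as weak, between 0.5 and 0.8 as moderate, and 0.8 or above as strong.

strong positive

r = 0.92 > 0 so the relationship is positive.
|r| = 0.92, which falls in the strong range.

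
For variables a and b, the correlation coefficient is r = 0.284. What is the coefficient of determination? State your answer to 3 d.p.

0.081

r² = (0.284)² = 0.081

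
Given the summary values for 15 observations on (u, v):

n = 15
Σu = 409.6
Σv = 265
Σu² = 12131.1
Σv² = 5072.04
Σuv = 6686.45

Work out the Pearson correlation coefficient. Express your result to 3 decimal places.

-0.905

r = (nΣuv − ΣuΣv) / √[(nΣu² − (Σu)²)(nΣv² − (Σv)²)]
Numerator: 15×6686.45 − 409.6×265 = -8247.25
Denominator: √[(181966.5 − 167772.16)(76080.6 − 70225)] = √[14194.34 × 5855.6] = 9116.8184
r = -8247.25 / 9116.8184 ≈ -0.905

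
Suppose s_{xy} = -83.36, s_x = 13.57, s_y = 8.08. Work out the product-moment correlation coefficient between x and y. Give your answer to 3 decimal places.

r = Cov(x,y) / (s_x · s_y) = -83.36 / (13.57 × 8.08)
  = -83.36 / 109.6456 ≈ -0.760

-0.760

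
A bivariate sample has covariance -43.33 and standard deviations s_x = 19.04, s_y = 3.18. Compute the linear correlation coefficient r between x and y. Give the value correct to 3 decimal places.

r = Cov(x,y) / (s_x · s_y) = -43.33 / (19.04 × 3.18)
  = -43.33 / 60.5472 ≈ -0.716

-0.716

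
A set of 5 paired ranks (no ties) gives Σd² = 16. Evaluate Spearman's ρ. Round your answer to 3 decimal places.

0.200

ρ = 1 − 6Σd² / [n(n²−1)] = 1 − 6×16 / (5×24)
  = 1 − 96/120 = 1 − 0.8000 ≈ 0.200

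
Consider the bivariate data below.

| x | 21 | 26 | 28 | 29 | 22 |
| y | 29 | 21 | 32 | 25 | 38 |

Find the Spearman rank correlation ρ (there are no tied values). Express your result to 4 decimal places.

Rank x: 1, 3, 4, 5, 2
Rank y: 3, 1, 4, 2, 5
d = rank(x) − rank(y): -2, 2, 0, 3, -3; Σd² = 26
ρ = 1 − 6Σd² / [n(n²−1)] = 1 − 6×26 / (5×24) = 1 − 156/120 ≈ -0.3000

-0.3000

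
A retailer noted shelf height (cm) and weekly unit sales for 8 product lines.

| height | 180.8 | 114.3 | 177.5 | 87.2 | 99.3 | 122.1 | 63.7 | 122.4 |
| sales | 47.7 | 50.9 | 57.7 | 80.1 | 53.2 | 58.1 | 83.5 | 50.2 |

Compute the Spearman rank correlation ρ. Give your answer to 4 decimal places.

Rank height: 8, 4, 7, 2, 3, 5, 1, 6
Rank sales: 1, 3, 5, 7, 4, 6, 8, 2
d = rank(height) − rank(sales): 7, 1, 2, -5, -1, -1, -7, 4; Σd² = 146
ρ = 1 − 6Σd² / [n(n²−1)] = 1 − 6×146 / (8×63) = 1 − 876/504 ≈ -0.7381

-0.7381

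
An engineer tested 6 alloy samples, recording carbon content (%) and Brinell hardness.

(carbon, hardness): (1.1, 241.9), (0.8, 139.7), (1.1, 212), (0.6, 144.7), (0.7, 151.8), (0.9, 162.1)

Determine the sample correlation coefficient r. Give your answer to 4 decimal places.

n = 6, Σx = 5.2, Σy = 1052.2, Σx² = 4.72, Σy² = 193233.44, Σxy = 950.02
nΣxy − ΣxΣy = 5700.12 − 5471.44 = 228.68
nΣx² − (Σx)² = 28.32 − 27.04 = 1.28; nΣy² − (Σy)² = 1159400.64 − 1107124.84 = 52275.8
r = 228.68 / √(1.28 × 52275.8) = 228.68 / 258.6755 ≈ 0.8840

0.8840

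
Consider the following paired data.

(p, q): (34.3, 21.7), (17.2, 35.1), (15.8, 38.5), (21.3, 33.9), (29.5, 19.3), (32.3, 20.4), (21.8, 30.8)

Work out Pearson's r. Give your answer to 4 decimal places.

n = 7, Σp = 172.2, Σq = 199.7, Σp² = 4564.44, Σq² = 6071.65, Σpq = 4578.11
nΣpq − ΣpΣq = 32046.77 − 34388.34 = -2341.57
nΣp² − (Σp)² = 31951.08 − 29652.84 = 2298.24; nΣq² − (Σq)² = 42501.55 − 39880.09 = 2621.46
r = -2341.57 / √(2298.24 × 2621.46) = -2341.57 / 2454.5354 ≈ -0.9540

-0.9540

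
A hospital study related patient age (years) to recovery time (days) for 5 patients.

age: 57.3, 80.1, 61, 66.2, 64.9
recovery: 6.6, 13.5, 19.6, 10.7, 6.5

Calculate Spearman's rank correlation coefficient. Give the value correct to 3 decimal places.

0.200

Rank age: 1, 5, 2, 4, 3
Rank recovery: 2, 4, 5, 3, 1
d = rank(age) − rank(recovery): -1, 1, -3, 1, 2; Σd² = 16
ρ = 1 − 6Σd² / [n(n²−1)] = 1 − 6×16 / (5×24) = 1 − 96/120 ≈ 0.200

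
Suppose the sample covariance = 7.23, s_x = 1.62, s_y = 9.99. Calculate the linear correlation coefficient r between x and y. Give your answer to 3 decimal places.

r = Cov(x,y) / (s_x · s_y) = 7.23 / (1.62 × 9.99)
  = 7.23 / 16.1838 ≈ 0.447

0.447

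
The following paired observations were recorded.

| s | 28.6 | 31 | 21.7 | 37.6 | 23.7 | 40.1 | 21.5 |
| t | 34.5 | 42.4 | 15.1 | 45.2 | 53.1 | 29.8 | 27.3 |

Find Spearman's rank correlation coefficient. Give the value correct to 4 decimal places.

0.3929

Rank s: 4, 5, 2, 6, 3, 7, 1
Rank t: 4, 5, 1, 6, 7, 3, 2
d = rank(s) − rank(t): 0, 0, 1, 0, -4, 4, -1; Σd² = 34
ρ = 1 − 6Σd² / [n(n²−1)] = 1 − 6×34 / (7×48) = 1 − 204/336 ≈ 0.3929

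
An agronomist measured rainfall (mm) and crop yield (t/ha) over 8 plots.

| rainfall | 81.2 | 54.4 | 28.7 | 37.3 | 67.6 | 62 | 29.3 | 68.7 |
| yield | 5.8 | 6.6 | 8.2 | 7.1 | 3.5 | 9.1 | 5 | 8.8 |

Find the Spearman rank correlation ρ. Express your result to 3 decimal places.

Rank rainfall: 8, 4, 1, 3, 6, 5, 2, 7
Rank yield: 3, 4, 6, 5, 1, 8, 2, 7
d = rank(rainfall) − rank(yield): 5, 0, -5, -2, 5, -3, 0, 0; Σd² = 88
ρ = 1 − 6Σd² / [n(n²−1)] = 1 − 6×88 / (8×63) = 1 − 528/504 ≈ -0.048

-0.048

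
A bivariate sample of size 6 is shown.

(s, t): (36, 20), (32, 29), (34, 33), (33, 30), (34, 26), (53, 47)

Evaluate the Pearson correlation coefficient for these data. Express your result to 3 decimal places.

0.805

n = 6, Σs = 222, Σt = 185, Σs² = 8530, Σt² = 6115, Σst = 7135
nΣst − ΣsΣt = 42810 − 41070 = 1740
nΣs² − (Σs)² = 51180 − 49284 = 1896; nΣt² − (Σt)² = 36690 − 34225 = 2465
r = 1740 / √(1896 × 2465) = 1740 / 2161.8603 ≈ 0.805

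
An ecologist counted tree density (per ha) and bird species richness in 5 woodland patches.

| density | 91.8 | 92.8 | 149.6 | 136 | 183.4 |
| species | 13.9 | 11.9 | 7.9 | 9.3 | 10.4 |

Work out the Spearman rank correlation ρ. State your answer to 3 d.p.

-0.700

Rank density: 1, 2, 4, 3, 5
Rank species: 5, 4, 1, 2, 3
d = rank(density) − rank(species): -4, -2, 3, 1, 2; Σd² = 34
ρ = 1 − 6Σd² / [n(n²−1)] = 1 − 6×34 / (5×24) = 1 − 204/120 ≈ -0.700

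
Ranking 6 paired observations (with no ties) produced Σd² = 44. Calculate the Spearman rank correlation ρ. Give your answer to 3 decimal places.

ρ = 1 − 6Σd² / [n(n²−1)] = 1 − 6×44 / (6×35)
  = 1 − 264/210 = 1 − 1.2571 ≈ -0.257

-0.257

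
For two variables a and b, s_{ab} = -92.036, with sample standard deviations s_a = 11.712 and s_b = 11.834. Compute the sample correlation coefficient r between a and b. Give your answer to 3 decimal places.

-0.664

r = Cov(a,b) / (s_a · s_b) = -92.036 / (11.712 × 11.834)
  = -92.036 / 138.5998 ≈ -0.664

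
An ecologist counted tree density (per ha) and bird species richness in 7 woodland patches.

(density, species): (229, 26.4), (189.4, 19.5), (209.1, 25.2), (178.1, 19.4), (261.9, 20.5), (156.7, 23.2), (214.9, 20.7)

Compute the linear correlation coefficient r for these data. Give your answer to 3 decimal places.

n = 7, Σx = 1439.1, Σy = 154.9, Σx² = 303084.29, Σy² = 3475.59, Σxy = 31916.18
nΣxy − ΣxΣy = 223413.26 − 222916.59 = 496.67
nΣx² − (Σx)² = 2121590.03 − 2071008.81 = 50581.22; nΣy² − (Σy)² = 24329.13 − 23994.01 = 335.12
r = 496.67 / √(50581.22 × 335.12) = 496.67 / 4117.1323 ≈ 0.121

0.121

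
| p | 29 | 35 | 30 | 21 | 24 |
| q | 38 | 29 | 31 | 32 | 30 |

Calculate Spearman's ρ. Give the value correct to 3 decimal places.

Rank p: 3, 5, 4, 1, 2
Rank q: 5, 1, 3, 4, 2
d = rank(p) − rank(q): -2, 4, 1, -3, 0; Σd² = 30
ρ = 1 − 6Σd² / [n(n²−1)] = 1 − 6×30 / (5×24) = 1 − 180/120 ≈ -0.500

-0.500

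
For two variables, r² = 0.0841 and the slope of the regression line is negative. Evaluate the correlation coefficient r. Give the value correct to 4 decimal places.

|r| = √0.0841 = 0.2900
The association is negative, so r = −0.2900.

-0.2900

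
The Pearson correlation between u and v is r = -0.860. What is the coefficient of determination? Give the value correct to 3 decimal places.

r² = (-0.860)² = 0.740

0.740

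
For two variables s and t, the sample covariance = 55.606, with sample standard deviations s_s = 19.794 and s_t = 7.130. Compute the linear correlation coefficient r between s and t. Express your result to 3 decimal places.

r = Cov(s,t) / (s_s · s_t) = 55.606 / (19.794 × 7.130)
  = 55.606 / 141.1312 ≈ 0.394

0.394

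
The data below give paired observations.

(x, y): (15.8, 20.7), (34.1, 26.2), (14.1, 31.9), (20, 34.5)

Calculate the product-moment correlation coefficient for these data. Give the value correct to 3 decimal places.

-0.114

n = 4, Σx = 84, Σy = 113.3, Σx² = 2011.26, Σy² = 3322.79, Σxy = 2360.27
nΣxy − ΣxΣy = 9441.08 − 9517.2 = -76.12
nΣx² − (Σx)² = 8045.04 − 7056 = 989.04; nΣy² − (Σy)² = 13291.16 − 12836.89 = 454.27
r = -76.12 / √(989.04 × 454.27) = -76.12 / 670.2919 ≈ -0.114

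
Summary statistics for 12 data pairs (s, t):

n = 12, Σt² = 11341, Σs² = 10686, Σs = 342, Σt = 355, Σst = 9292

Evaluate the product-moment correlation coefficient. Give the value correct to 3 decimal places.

r = (nΣst − ΣsΣt) / √[(nΣs² − (Σs)²)(nΣt² − (Σt)²)]
Numerator: 12×9292 − 342×355 = -9906
Denominator: √[(128232 − 116964)(136092 − 126025)] = √[11268 × 10067] = 10650.5848
r = -9906 / 10650.5848 ≈ -0.930

-0.930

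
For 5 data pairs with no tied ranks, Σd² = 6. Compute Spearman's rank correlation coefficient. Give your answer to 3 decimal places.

ρ = 1 − 6Σd² / [n(n²−1)] = 1 − 6×6 / (5×24)
  = 1 − 36/120 = 1 − 0.3000 ≈ 0.700

0.700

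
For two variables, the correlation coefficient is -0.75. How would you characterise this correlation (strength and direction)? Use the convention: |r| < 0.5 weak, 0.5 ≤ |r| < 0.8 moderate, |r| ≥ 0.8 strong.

r = -0.75 < 0 so the relationship is negative.
|r| = 0.75, which falls in the moderate range.

moderate negative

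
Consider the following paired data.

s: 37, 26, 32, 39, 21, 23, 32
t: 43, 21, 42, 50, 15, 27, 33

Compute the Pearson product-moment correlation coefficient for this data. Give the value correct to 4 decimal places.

n = 7, Σs = 210, Σt = 231, Σs² = 6584, Σt² = 8597, Σst = 7423
nΣst − ΣsΣt = 51961 − 48510 = 3451
nΣs² − (Σs)² = 46088 − 44100 = 1988; nΣt² − (Σt)² = 60179 − 53361 = 6818
r = 3451 / √(1988 × 6818) = 3451 / 3681.6007 ≈ 0.9374

0.9374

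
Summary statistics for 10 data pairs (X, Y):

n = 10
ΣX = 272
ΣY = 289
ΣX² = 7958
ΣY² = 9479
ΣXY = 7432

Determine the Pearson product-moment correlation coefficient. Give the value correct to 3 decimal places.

r = (nΣXY − ΣXΣY) / √[(nΣX² − (ΣX)²)(nΣY² − (ΣY)²)]
Numerator: 10×7432 − 272×289 = -4288
Denominator: √[(79580 − 73984)(94790 − 83521)] = √[5596 × 11269] = 7941.1160
r = -4288 / 7941.1160 ≈ -0.540

-0.540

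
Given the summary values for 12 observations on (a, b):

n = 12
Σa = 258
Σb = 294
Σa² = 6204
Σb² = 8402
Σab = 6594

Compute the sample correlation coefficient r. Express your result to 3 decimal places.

0.308

r = (nΣab − ΣaΣb) / √[(nΣa² − (Σa)²)(nΣb² − (Σb)²)]
Numerator: 12×6594 − 258×294 = 3276
Denominator: √[(74448 − 66564)(100824 − 86436)] = √[7884 × 14388] = 10650.5865
r = 3276 / 10650.5865 ≈ 0.308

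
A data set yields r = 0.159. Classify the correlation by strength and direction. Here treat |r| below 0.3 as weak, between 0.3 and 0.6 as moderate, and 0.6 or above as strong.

weak positive

r = 0.159 > 0 so the relationship is positive.
|r| = 0.159, which falls in the weak range.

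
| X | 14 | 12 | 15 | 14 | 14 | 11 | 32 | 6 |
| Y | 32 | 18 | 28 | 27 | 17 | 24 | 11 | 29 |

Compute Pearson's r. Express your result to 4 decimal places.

-0.6669

n = 8, ΣX = 118, ΣY = 186, ΣX² = 2138, ΣY² = 4688, ΣXY = 2490
nΣXY − ΣXΣY = 19920 − 21948 = -2028
nΣX² − (ΣX)² = 17104 − 13924 = 3180; nΣY² − (ΣY)² = 37504 − 34596 = 2908
r = -2028 / √(3180 × 2908) = -2028 / 3040.9604 ≈ -0.6669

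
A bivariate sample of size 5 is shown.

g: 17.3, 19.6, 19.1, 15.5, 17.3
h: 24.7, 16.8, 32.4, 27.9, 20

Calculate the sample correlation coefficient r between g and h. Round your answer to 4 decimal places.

-0.2291

n = 5, Σg = 88.8, Σh = 121.8, Σg² = 1587.8, Σh² = 3120.5, Σgh = 2153.88
nΣgh − ΣgΣh = 10769.4 − 10815.84 = -46.44
nΣg² − (Σg)² = 7939 − 7885.44 = 53.56; nΣh² − (Σh)² = 15602.5 − 14835.24 = 767.26
r = -46.44 / √(53.56 × 767.26) = -46.44 / 202.7176 ≈ -0.2291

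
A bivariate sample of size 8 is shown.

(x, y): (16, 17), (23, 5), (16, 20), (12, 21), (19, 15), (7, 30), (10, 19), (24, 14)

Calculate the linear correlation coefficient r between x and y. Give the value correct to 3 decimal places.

n = 8, Σx = 127, Σy = 141, Σx² = 2271, Σy² = 2837, Σxy = 1980
nΣxy − ΣxΣy = 15840 − 17907 = -2067
nΣx² − (Σx)² = 18168 − 16129 = 2039; nΣy² − (Σy)² = 22696 − 19881 = 2815
r = -2067 / √(2039 × 2815) = -2067 / 2395.7848 ≈ -0.863

-0.863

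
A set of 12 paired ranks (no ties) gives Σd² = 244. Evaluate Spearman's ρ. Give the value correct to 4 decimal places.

0.1469

ρ = 1 − 6Σd² / [n(n²−1)] = 1 − 6×244 / (12×143)
  = 1 − 1464/1716 = 1 − 0.85315 ≈ 0.1469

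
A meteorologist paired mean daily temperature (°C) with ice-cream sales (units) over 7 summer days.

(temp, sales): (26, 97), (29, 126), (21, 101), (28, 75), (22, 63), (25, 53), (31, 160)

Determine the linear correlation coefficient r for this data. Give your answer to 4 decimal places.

0.6319

n = 7, Σx = 182, Σy = 675, Σx² = 4812, Σy² = 73489, Σxy = 18068
nΣxy − ΣxΣy = 126476 − 122850 = 3626
nΣx² − (Σx)² = 33684 − 33124 = 560; nΣy² − (Σy)² = 514423 − 455625 = 58798
r = 3626 / √(560 × 58798) = 3626 / 5738.1948 ≈ 0.6319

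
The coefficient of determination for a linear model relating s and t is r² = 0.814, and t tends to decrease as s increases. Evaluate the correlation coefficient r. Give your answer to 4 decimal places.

-0.9022

|r| = √0.814 = 0.9022
The association is negative, so r = −0.9022.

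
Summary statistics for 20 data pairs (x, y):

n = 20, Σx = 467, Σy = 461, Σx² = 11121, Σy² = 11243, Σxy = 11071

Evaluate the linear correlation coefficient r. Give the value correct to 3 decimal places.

r = (nΣxy − ΣxΣy) / √[(nΣx² − (Σx)²)(nΣy² − (Σy)²)]
Numerator: 20×11071 − 467×461 = 6133
Denominator: √[(222420 − 218089)(224860 − 212521)] = √[4331 × 12339] = 7310.2810
r = 6133 / 7310.2810 ≈ 0.839

0.839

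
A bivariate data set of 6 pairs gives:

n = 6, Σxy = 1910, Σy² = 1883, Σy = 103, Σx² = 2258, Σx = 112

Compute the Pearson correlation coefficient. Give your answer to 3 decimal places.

r = (nΣxy − ΣxΣy) / √[(nΣx² − (Σx)²)(nΣy² − (Σy)²)]
Numerator: 6×1910 − 112×103 = -76
Denominator: √[(13548 − 12544)(11298 − 10609)] = √[1004 × 689] = 831.7187
r = -76 / 831.7187 ≈ -0.091

-0.091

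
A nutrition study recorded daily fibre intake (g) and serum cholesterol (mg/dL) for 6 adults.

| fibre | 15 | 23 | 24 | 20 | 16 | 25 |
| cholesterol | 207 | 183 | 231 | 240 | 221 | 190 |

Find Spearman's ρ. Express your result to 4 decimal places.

Rank fibre: 1, 4, 5, 3, 2, 6
Rank cholesterol: 3, 1, 5, 6, 4, 2
d = rank(fibre) − rank(cholesterol): -2, 3, 0, -3, -2, 4; Σd² = 42
ρ = 1 − 6Σd² / [n(n²−1)] = 1 − 6×42 / (6×35) = 1 − 252/210 ≈ -0.2000

-0.2000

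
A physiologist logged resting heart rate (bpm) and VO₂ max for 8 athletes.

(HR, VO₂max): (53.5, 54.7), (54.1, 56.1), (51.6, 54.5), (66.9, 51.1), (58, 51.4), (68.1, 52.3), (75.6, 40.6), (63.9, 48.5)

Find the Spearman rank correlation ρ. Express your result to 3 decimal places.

Rank HR: 2, 3, 1, 6, 4, 7, 8, 5
Rank VO₂max: 7, 8, 6, 3, 4, 5, 1, 2
d = rank(HR) − rank(VO₂max): -5, -5, -5, 3, 0, 2, 7, 3; Σd² = 146
ρ = 1 − 6Σd² / [n(n²−1)] = 1 − 6×146 / (8×63) = 1 − 876/504 ≈ -0.738

-0.738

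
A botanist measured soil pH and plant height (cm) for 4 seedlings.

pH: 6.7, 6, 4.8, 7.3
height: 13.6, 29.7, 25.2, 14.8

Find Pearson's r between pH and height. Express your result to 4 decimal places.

-0.7143

n = 4, Σx = 24.8, Σy = 83.3, Σx² = 157.22, Σy² = 1921.13, Σxy = 498.32
nΣxy − ΣxΣy = 1993.28 − 2065.84 = -72.56
nΣx² − (Σx)² = 628.88 − 615.04 = 13.84; nΣy² − (Σy)² = 7684.52 − 6938.89 = 745.63
r = -72.56 / √(13.84 × 745.63) = -72.56 / 101.5850 ≈ -0.7143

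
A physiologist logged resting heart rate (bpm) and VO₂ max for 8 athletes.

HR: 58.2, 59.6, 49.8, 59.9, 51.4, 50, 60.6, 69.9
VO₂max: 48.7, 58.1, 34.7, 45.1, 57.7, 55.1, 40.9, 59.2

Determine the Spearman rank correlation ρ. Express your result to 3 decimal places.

0.333

Rank HR: 4, 5, 1, 6, 3, 2, 7, 8
Rank VO₂max: 4, 7, 1, 3, 6, 5, 2, 8
d = rank(HR) − rank(VO₂max): 0, -2, 0, 3, -3, -3, 5, 0; Σd² = 56
ρ = 1 − 6Σd² / [n(n²−1)] = 1 − 6×56 / (8×63) = 1 − 336/504 ≈ 0.333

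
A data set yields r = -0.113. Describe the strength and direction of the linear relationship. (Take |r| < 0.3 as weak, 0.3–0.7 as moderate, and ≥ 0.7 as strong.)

r = -0.113 < 0 so the relationship is negative.
|r| = 0.113, which falls in the weak range.

weak negative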